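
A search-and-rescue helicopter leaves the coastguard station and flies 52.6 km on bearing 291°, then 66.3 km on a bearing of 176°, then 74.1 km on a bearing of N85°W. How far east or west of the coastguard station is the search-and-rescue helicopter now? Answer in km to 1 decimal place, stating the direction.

118.3 km west

Leg 1 (291°, 52.6 km): east 52.6 sin 291° = -49.11, north 52.6 cos 291° = 18.85
Leg 2 (176°, 66.3 km): east 66.3 sin 176° = 4.62, north 66.3 cos 176° = -66.14
Leg 3 (N85°W, 74.1 km): east 74.1 sin 275° = -73.82, north 74.1 cos 275° = 6.46
Net east component: -118.30 km.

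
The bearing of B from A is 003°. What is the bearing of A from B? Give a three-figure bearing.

183°

Back-bearing = 003° + 180° = 183°.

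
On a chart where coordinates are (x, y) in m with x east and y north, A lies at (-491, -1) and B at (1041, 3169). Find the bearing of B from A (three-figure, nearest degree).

Δeast = 1041 − -491 = 1532.00; Δnorth = 3169 − -1 = 3170.00.
Bearing = atan2(Δeast, Δnorth) mod 360° = 25.79° ≈ 026°.

026°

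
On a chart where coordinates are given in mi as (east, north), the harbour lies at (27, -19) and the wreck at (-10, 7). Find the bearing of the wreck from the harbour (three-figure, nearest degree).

305°

Δeast = -10 − 27 = -37.00; Δnorth = 7 − -19 = 26.00.
Bearing = atan2(Δeast, Δnorth) mod 360° = 305.10° ≈ 305°.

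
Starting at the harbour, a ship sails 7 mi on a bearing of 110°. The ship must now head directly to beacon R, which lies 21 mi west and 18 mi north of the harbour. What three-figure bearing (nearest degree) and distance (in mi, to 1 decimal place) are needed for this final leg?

306°, 34.3 mi

Leg 1 (110°, 7 mi): east 7 sin 110° = 6.58, north 7 cos 110° = -2.39
Current position: (6.58, -2.39). Target: (-21, 18). Remaining: Δeast = -27.58, Δnorth = 20.39.
Bearing = atan2(-27.58, 20.39) mod 360° = 306.48°; distance = √((-27.58)² + (20.39)²) = 34.300 mi.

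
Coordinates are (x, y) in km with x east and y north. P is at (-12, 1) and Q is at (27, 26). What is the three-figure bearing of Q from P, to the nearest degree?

057°

Δeast = 27 − -12 = 39.00; Δnorth = 26 − 1 = 25.00.
Bearing = atan2(Δeast, Δnorth) mod 360° = 57.34° ≈ 057°.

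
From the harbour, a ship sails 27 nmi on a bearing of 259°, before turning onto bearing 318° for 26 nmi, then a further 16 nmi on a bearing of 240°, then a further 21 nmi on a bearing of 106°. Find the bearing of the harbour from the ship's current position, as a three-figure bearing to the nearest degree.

091°

Leg 1 (259°, 27 nmi): east 27 sin 259° = -26.50, north 27 cos 259° = -5.15
Leg 2 (318°, 26 nmi): east 26 sin 318° = -17.40, north 26 cos 318° = 19.32
Leg 3 (240°, 16 nmi): east 16 sin 240° = -13.86, north 16 cos 240° = -8.00
Leg 4 (106°, 21 nmi): east 21 sin 106° = 20.19, north 21 cos 106° = -5.79
Net displacement: -37.57 east, 0.38 north. Direction back to start is (37.57, -0.38): bearing = atan2(37.57, -0.38) mod 360° = 90.58° ≈ 091°.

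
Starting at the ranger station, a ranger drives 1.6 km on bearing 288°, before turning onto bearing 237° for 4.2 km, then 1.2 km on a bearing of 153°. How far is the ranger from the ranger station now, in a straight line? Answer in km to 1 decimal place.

5.3 km

Leg 1 (288°, 1.6 km): east 1.6 sin 288° = -1.52, north 1.6 cos 288° = 0.49
Leg 2 (237°, 4.2 km): east 4.2 sin 237° = -3.52, north 4.2 cos 237° = -2.29
Leg 3 (153°, 1.2 km): east 1.2 sin 153° = 0.54, north 1.2 cos 153° = -1.07
Net: -4.50 east, -2.86 north. Distance = √((-4.50)² + (-2.86)²) = 5.333 km.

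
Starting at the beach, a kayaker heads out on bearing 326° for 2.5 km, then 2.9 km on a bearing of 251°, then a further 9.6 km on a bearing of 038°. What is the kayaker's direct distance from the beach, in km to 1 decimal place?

8.9 km

Leg 1 (326°, 2.5 km): east 2.5 sin 326° = -1.40, north 2.5 cos 326° = 2.07
Leg 2 (251°, 2.9 km): east 2.9 sin 251° = -2.74, north 2.9 cos 251° = -0.94
Leg 3 (038°, 9.6 km): east 9.6 sin 38° = 5.91, north 9.6 cos 38° = 7.56
Net: 1.77 east, 8.69 north. Distance = √((1.77)² + (8.69)²) = 8.872 km.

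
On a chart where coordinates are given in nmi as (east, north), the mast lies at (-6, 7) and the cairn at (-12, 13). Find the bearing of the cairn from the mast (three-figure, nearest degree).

Δeast = -12 − -6 = -6.00; Δnorth = 13 − 7 = 6.00.
Bearing = atan2(Δeast, Δnorth) mod 360° = 315.00° ≈ 315°.

315°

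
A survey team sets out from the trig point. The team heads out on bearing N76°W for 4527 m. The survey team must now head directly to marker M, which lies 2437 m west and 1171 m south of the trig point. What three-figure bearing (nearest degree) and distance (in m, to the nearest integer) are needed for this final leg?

Leg 1 (N76°W, 4527 m): east 4527 sin 284° = -4392.53, north 4527 cos 284° = 1095.18
Current position: (-4392.53, 1095.18). Target: (-2437, -1171). Remaining: Δeast = 1955.53, Δnorth = -2266.18.
Bearing = atan2(1955.53, -2266.18) mod 360° = 139.21°; distance = √((1955.53)² + (-2266.18)²) = 2993.270 m.

139°, 2993 m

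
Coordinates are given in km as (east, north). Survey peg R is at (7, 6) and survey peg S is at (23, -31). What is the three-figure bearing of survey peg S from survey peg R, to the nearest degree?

Δeast = 23 − 7 = 16.00; Δnorth = -31 − 6 = -37.00.
Bearing = atan2(Δeast, Δnorth) mod 360° = 156.61° ≈ 157°.

157°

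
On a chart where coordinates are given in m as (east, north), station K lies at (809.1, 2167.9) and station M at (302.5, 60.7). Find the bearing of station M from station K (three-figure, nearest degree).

Δeast = 302.5 − 809.1 = -506.60; Δnorth = 60.7 − 2167.9 = -2107.20.
Bearing = atan2(Δeast, Δnorth) mod 360° = 193.52° ≈ 194°.

194°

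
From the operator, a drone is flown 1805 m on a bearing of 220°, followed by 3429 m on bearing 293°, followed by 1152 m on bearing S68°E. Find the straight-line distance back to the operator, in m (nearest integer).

3283 m

Leg 1 (220°, 1805 m): east 1805 sin 220° = -1160.23, north 1805 cos 220° = -1382.71
Leg 2 (293°, 3429 m): east 3429 sin 293° = -3156.41, north 3429 cos 293° = 1339.82
Leg 3 (S68°E, 1152 m): east 1152 sin 112° = 1068.12, north 1152 cos 112° = -431.55
Net: -3248.53 east, -474.44 north. Distance = √((-3248.53)² + (-474.44)²) = 3282.990 m.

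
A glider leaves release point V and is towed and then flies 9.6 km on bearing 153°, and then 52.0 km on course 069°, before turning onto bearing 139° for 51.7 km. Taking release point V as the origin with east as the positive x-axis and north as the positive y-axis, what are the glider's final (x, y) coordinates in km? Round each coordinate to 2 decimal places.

Leg 1 (153°, 9.6 km): east 9.6 sin 153° = 4.36, north 9.6 cos 153° = -8.55
Leg 2 (069°, 52.0 km): east 52.0 sin 69° = 48.55, north 52.0 cos 69° = 18.64
Leg 3 (139°, 51.7 km): east 51.7 sin 139° = 33.92, north 51.7 cos 139° = -39.02
Summing: 86.82 km east, -28.94 km north → (86.82, -28.94).

(86.82, -28.94)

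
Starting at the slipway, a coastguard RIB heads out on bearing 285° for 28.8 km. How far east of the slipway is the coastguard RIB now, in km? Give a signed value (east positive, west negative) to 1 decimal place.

Leg 1 (285°, 28.8 km): east 28.8 sin 285° = -27.82, north 28.8 cos 285° = 7.45
Net east component: -27.82 km.

-27.8 km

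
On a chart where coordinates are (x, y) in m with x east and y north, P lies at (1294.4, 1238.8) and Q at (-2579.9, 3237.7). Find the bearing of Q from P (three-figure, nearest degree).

297°

Δeast = -2579.9 − 1294.4 = -3874.30; Δnorth = 3237.7 − 1238.8 = 1998.90.
Bearing = atan2(Δeast, Δnorth) mod 360° = 297.29° ≈ 297°.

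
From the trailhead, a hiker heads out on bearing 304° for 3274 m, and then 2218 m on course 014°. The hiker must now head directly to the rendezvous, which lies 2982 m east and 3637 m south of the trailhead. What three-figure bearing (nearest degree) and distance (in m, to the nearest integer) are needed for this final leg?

Leg 1 (304°, 3274 m): east 3274 sin 304° = -2714.27, north 3274 cos 304° = 1830.80
Leg 2 (014°, 2218 m): east 2218 sin 14° = 536.58, north 2218 cos 14° = 2152.12
Current position: (-2177.69, 3982.91). Target: (2982, -3637). Remaining: Δeast = 5159.69, Δnorth = -7619.91.
Bearing = atan2(5159.69, -7619.91) mod 360° = 145.90°; distance = √((5159.69)² + (-7619.91)²) = 9202.469 m.

146°, 9202 m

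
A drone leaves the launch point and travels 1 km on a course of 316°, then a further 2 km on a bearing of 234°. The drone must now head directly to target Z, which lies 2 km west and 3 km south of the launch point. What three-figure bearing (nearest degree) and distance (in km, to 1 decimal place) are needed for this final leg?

Leg 1 (316°, 1 km): east 1 sin 316° = -0.69, north 1 cos 316° = 0.72
Leg 2 (234°, 2 km): east 2 sin 234° = -1.62, north 2 cos 234° = -1.18
Current position: (-2.31, -0.46). Target: (-2, -3). Remaining: Δeast = 0.31, Δnorth = -2.54.
Bearing = atan2(0.31, -2.54) mod 360° = 172.99°; distance = √((0.31)² + (-2.54)²) = 2.563 km.

173°, 2.6 km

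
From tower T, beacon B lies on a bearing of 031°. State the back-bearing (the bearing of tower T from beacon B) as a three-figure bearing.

Back-bearing = 031° + 180° = 211°.

211°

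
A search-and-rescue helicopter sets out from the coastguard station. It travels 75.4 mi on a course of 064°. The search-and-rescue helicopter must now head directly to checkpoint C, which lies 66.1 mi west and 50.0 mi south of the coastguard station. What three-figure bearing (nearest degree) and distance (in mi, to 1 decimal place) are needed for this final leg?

Leg 1 (064°, 75.4 mi): east 75.4 sin 64° = 67.77, north 75.4 cos 64° = 33.05
Current position: (67.77, 33.05). Target: (-66.1, -50.0). Remaining: Δeast = -133.87, Δnorth = -83.05.
Bearing = atan2(-133.87, -83.05) mod 360° = 238.18°; distance = √((-133.87)² + (-83.05)²) = 157.540 mi.

238°, 157.5 mi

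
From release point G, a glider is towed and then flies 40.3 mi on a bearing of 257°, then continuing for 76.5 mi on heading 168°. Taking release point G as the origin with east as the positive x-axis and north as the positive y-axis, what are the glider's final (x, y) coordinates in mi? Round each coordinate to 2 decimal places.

(-23.36, -83.89)

Leg 1 (257°, 40.3 mi): east 40.3 sin 257° = -39.27, north 40.3 cos 257° = -9.07
Leg 2 (168°, 76.5 mi): east 76.5 sin 168° = 15.91, north 76.5 cos 168° = -74.83
Summing: -23.36 mi east, -83.89 mi north → (-23.36, -83.89).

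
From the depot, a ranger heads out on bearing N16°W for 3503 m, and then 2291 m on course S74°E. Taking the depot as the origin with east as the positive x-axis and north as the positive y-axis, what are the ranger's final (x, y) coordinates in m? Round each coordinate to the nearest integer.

Leg 1 (N16°W, 3503 m): east 3503 sin 344° = -965.56, north 3503 cos 344° = 3367.30
Leg 2 (S74°E, 2291 m): east 2291 sin 106° = 2202.25, north 2291 cos 106° = -631.49
Summing: 1236.69 m east, 2735.81 m north → (1237, 2736).

(1237, 2736)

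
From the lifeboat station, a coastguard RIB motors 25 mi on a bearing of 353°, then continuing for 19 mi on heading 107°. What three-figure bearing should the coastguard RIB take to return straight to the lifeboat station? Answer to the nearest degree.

Leg 1 (353°, 25 mi): east 25 sin 353° = -3.05, north 25 cos 353° = 24.81
Leg 2 (107°, 19 mi): east 19 sin 107° = 18.17, north 19 cos 107° = -5.56
Net displacement: 15.12 east, 19.26 north. Direction back to start is (-15.12, -19.26): bearing = atan2(-15.12, -19.26) mod 360° = 218.14° ≈ 218°.

218°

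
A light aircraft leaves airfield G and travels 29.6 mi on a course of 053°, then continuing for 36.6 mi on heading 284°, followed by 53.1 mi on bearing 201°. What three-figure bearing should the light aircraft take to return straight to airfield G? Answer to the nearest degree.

Leg 1 (053°, 29.6 mi): east 29.6 sin 53° = 23.64, north 29.6 cos 53° = 17.81
Leg 2 (284°, 36.6 mi): east 36.6 sin 284° = -35.51, north 36.6 cos 284° = 8.85
Leg 3 (201°, 53.1 mi): east 53.1 sin 201° = -19.03, north 53.1 cos 201° = -49.57
Net displacement: -30.90 east, -22.91 north. Direction back to start is (30.90, 22.91): bearing = atan2(30.90, 22.91) mod 360° = 53.45° ≈ 053°.

053°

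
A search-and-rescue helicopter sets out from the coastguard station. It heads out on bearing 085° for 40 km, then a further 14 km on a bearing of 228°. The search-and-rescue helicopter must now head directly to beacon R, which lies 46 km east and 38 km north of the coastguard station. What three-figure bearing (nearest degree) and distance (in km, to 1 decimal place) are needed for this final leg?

021°, 46.9 km

Leg 1 (085°, 40 km): east 40 sin 85° = 39.85, north 40 cos 85° = 3.49
Leg 2 (228°, 14 km): east 14 sin 228° = -10.40, north 14 cos 228° = -9.37
Current position: (29.44, -5.88). Target: (46, 38). Remaining: Δeast = 16.56, Δnorth = 43.88.
Bearing = atan2(16.56, 43.88) mod 360° = 20.67°; distance = √((16.56)² + (43.88)²) = 46.901 km.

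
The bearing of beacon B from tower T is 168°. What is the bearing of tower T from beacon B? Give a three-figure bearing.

Back-bearing = 168° + 180° = 348°.

348°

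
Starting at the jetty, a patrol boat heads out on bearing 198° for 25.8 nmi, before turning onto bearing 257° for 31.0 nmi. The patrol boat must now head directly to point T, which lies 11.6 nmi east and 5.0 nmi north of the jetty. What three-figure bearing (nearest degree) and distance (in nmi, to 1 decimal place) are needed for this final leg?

Leg 1 (198°, 25.8 nmi): east 25.8 sin 198° = -7.97, north 25.8 cos 198° = -24.54
Leg 2 (257°, 31.0 nmi): east 31.0 sin 257° = -30.21, north 31.0 cos 257° = -6.97
Current position: (-38.18, -31.51). Target: (11.6, 5.0). Remaining: Δeast = 49.78, Δnorth = 36.51.
Bearing = atan2(49.78, 36.51) mod 360° = 53.74°; distance = √((49.78)² + (36.51)²) = 61.732 nmi.

054°, 61.7 nmi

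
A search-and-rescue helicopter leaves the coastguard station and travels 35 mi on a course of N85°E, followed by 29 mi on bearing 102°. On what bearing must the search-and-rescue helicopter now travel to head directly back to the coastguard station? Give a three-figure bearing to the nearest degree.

273°

Leg 1 (N85°E, 35 mi): east 35 sin 85° = 34.87, north 35 cos 85° = 3.05
Leg 2 (102°, 29 mi): east 29 sin 102° = 28.37, north 29 cos 102° = -6.03
Net displacement: 63.23 east, -2.98 north. Direction back to start is (-63.23, 2.98): bearing = atan2(-63.23, 2.98) mod 360° = 272.70° ≈ 273°.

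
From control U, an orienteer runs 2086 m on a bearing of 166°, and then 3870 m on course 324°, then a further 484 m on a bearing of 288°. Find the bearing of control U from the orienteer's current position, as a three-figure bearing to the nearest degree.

Leg 1 (166°, 2086 m): east 2086 sin 166° = 504.65, north 2086 cos 166° = -2024.04
Leg 2 (324°, 3870 m): east 3870 sin 324° = -2274.73, north 3870 cos 324° = 3130.90
Leg 3 (288°, 484 m): east 484 sin 288° = -460.31, north 484 cos 288° = 149.56
Net displacement: -2230.39 east, 1256.42 north. Direction back to start is (2230.39, -1256.42): bearing = atan2(2230.39, -1256.42) mod 360° = 119.39° ≈ 119°.

119°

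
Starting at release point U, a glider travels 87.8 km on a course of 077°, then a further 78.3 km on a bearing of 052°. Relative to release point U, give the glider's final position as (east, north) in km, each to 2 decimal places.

Leg 1 (077°, 87.8 km): east 87.8 sin 77° = 85.55, north 87.8 cos 77° = 19.75
Leg 2 (052°, 78.3 km): east 78.3 sin 52° = 61.70, north 78.3 cos 52° = 48.21
Summing: 147.25 km east, 67.96 km north → (147.25, 67.96).

(147.25, 67.96)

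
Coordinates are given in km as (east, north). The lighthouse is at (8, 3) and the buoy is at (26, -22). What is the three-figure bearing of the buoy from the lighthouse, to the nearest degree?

144°

Δeast = 26 − 8 = 18.00; Δnorth = -22 − 3 = -25.00.
Bearing = atan2(Δeast, Δnorth) mod 360° = 144.25° ≈ 144°.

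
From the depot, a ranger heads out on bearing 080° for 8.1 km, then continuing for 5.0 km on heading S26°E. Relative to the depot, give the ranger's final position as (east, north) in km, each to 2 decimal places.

Leg 1 (080°, 8.1 km): east 8.1 sin 80° = 7.98, north 8.1 cos 80° = 1.41
Leg 2 (S26°E, 5.0 km): east 5.0 sin 154° = 2.19, north 5.0 cos 154° = -4.49
Summing: 10.17 km east, -3.09 km north → (10.17, -3.09).

(10.17, -3.09)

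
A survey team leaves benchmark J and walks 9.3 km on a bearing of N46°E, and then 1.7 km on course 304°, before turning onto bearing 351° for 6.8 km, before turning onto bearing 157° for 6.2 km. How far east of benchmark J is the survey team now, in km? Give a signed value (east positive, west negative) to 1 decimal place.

6.6 km

Leg 1 (N46°E, 9.3 km): east 9.3 sin 46° = 6.69, north 9.3 cos 46° = 6.46
Leg 2 (304°, 1.7 km): east 1.7 sin 304° = -1.41, north 1.7 cos 304° = 0.95
Leg 3 (351°, 6.8 km): east 6.8 sin 351° = -1.06, north 6.8 cos 351° = 6.72
Leg 4 (157°, 6.2 km): east 6.2 sin 157° = 2.42, north 6.2 cos 157° = -5.71
Net east component: 6.64 km.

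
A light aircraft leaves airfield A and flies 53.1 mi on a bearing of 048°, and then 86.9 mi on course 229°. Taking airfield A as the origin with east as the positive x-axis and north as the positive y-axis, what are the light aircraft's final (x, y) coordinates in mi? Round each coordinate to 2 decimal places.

Leg 1 (048°, 53.1 mi): east 53.1 sin 48° = 39.46, north 53.1 cos 48° = 35.53
Leg 2 (229°, 86.9 mi): east 86.9 sin 229° = -65.58, north 86.9 cos 229° = -57.01
Summing: -26.12 mi east, -21.48 mi north → (-26.12, -21.48).

(-26.12, -21.48)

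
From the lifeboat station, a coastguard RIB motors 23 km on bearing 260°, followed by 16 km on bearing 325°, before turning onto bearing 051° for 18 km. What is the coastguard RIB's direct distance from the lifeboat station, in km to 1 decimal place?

27.1 km

Leg 1 (260°, 23 km): east 23 sin 260° = -22.65, north 23 cos 260° = -3.99
Leg 2 (325°, 16 km): east 16 sin 325° = -9.18, north 16 cos 325° = 13.11
Leg 3 (051°, 18 km): east 18 sin 51° = 13.99, north 18 cos 51° = 11.33
Net: -17.84 east, 20.44 north. Distance = √((-17.84)² + (20.44)²) = 27.130 km.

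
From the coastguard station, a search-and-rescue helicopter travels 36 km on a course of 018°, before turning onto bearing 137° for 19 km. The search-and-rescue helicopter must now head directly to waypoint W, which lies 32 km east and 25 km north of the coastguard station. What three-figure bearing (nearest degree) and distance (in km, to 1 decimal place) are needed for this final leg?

Leg 1 (018°, 36 km): east 36 sin 18° = 11.12, north 36 cos 18° = 34.24
Leg 2 (137°, 19 km): east 19 sin 137° = 12.96, north 19 cos 137° = -13.90
Current position: (24.08, 20.34). Target: (32, 25). Remaining: Δeast = 7.92, Δnorth = 4.66.
Bearing = atan2(7.92, 4.66) mod 360° = 59.53°; distance = √((7.92)² + (4.66)²) = 9.186 km.

060°, 9.2 km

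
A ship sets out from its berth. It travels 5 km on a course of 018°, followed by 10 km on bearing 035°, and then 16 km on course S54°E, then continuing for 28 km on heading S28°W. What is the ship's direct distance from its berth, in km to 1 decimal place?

Leg 1 (018°, 5 km): east 5 sin 18° = 1.55, north 5 cos 18° = 4.76
Leg 2 (035°, 10 km): east 10 sin 35° = 5.74, north 10 cos 35° = 8.19
Leg 3 (S54°E, 16 km): east 16 sin 126° = 12.94, north 16 cos 126° = -9.40
Leg 4 (S28°W, 28 km): east 28 sin 208° = -13.15, north 28 cos 208° = -24.72
Net: 7.08 east, -21.18 north. Distance = √((7.08)² + (-21.18)²) = 22.332 km.

22.3 km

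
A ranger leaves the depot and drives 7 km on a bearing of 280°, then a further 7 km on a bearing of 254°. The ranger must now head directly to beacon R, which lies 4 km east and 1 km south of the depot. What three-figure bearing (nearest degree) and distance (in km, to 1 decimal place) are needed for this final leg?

091°, 17.6 km

Leg 1 (280°, 7 km): east 7 sin 280° = -6.89, north 7 cos 280° = 1.22
Leg 2 (254°, 7 km): east 7 sin 254° = -6.73, north 7 cos 254° = -1.93
Current position: (-13.62, -0.71). Target: (4, -1). Remaining: Δeast = 17.62, Δnorth = -0.29.
Bearing = atan2(17.62, -0.29) mod 360° = 90.93°; distance = √((17.62)² + (-0.29)²) = 17.625 km.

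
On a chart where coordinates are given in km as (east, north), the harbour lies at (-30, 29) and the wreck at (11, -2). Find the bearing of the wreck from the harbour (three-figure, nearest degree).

127°

Δeast = 11 − -30 = 41.00; Δnorth = -2 − 29 = -31.00.
Bearing = atan2(Δeast, Δnorth) mod 360° = 127.09° ≈ 127°.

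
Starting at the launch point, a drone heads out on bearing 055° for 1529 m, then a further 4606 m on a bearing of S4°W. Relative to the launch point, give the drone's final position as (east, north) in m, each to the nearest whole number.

(931, -3718)

Leg 1 (055°, 1529 m): east 1529 sin 55° = 1252.48, north 1529 cos 55° = 877.00
Leg 2 (S4°W, 4606 m): east 4606 sin 184° = -321.30, north 4606 cos 184° = -4594.78
Summing: 931.19 m east, -3717.78 m north → (931, -3718).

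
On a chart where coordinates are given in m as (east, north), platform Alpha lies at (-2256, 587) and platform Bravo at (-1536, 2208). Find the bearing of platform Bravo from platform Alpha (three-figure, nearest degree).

024°

Δeast = -1536 − -2256 = 720.00; Δnorth = 2208 − 587 = 1621.00.
Bearing = atan2(Δeast, Δnorth) mod 360° = 23.95° ≈ 024°.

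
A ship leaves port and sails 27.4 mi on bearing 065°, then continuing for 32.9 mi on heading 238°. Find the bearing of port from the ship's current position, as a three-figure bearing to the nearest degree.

Leg 1 (065°, 27.4 mi): east 27.4 sin 65° = 24.83, north 27.4 cos 65° = 11.58
Leg 2 (238°, 32.9 mi): east 32.9 sin 238° = -27.90, north 32.9 cos 238° = -17.43
Net displacement: -3.07 east, -5.85 north. Direction back to start is (3.07, 5.85): bearing = atan2(3.07, 5.85) mod 360° = 27.66° ≈ 028°.

028°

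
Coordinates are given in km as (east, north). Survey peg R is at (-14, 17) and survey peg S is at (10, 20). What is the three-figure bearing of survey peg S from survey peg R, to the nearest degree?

083°

Δeast = 10 − -14 = 24.00; Δnorth = 20 − 17 = 3.00.
Bearing = atan2(Δeast, Δnorth) mod 360° = 82.87° ≈ 083°.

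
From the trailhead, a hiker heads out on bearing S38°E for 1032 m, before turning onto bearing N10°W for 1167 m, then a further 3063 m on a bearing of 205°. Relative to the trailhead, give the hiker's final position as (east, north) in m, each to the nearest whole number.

Leg 1 (S38°E, 1032 m): east 1032 sin 142° = 635.36, north 1032 cos 142° = -813.23
Leg 2 (N10°W, 1167 m): east 1167 sin 350° = -202.65, north 1167 cos 350° = 1149.27
Leg 3 (205°, 3063 m): east 3063 sin 205° = -1294.48, north 3063 cos 205° = -2776.02
Summing: -861.76 m east, -2439.98 m north → (-862, -2440).

(-862, -2440)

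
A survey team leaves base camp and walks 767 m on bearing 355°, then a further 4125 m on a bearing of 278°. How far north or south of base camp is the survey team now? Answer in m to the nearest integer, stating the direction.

Leg 1 (355°, 767 m): east 767 sin 355° = -66.85, north 767 cos 355° = 764.08
Leg 2 (278°, 4125 m): east 4125 sin 278° = -4084.86, north 4125 cos 278° = 574.09
Net north component: 1338.17 m.

1338 m north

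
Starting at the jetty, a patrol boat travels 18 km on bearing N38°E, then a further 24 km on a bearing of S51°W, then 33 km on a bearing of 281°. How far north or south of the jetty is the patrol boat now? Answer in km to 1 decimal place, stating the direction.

Leg 1 (N38°E, 18 km): east 18 sin 38° = 11.08, north 18 cos 38° = 14.18
Leg 2 (S51°W, 24 km): east 24 sin 231° = -18.65, north 24 cos 231° = -15.10
Leg 3 (281°, 33 km): east 33 sin 281° = -32.39, north 33 cos 281° = 6.30
Net north component: 5.38 km.

5.4 km north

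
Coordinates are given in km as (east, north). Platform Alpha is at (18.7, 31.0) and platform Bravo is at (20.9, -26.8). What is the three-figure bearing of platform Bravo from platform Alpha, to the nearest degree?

Δeast = 20.9 − 18.7 = 2.20; Δnorth = -26.8 − 31.0 = -57.80.
Bearing = atan2(Δeast, Δnorth) mod 360° = 177.82° ≈ 178°.

178°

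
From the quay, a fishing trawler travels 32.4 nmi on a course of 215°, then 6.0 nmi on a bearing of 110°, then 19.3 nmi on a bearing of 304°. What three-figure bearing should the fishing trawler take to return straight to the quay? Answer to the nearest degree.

Leg 1 (215°, 32.4 nmi): east 32.4 sin 215° = -18.58, north 32.4 cos 215° = -26.54
Leg 2 (110°, 6.0 nmi): east 6.0 sin 110° = 5.64, north 6.0 cos 110° = -2.05
Leg 3 (304°, 19.3 nmi): east 19.3 sin 304° = -16.00, north 19.3 cos 304° = 10.79
Net displacement: -28.95 east, -17.80 north. Direction back to start is (28.95, 17.80): bearing = atan2(28.95, 17.80) mod 360° = 58.41° ≈ 058°.

058°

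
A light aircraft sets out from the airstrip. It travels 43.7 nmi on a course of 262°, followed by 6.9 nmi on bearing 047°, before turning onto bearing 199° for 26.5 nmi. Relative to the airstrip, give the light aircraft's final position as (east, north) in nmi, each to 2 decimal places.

(-46.86, -26.43)

Leg 1 (262°, 43.7 nmi): east 43.7 sin 262° = -43.27, north 43.7 cos 262° = -6.08
Leg 2 (047°, 6.9 nmi): east 6.9 sin 47° = 5.05, north 6.9 cos 47° = 4.71
Leg 3 (199°, 26.5 nmi): east 26.5 sin 199° = -8.63, north 26.5 cos 199° = -25.06
Summing: -46.86 nmi east, -26.43 nmi north → (-46.86, -26.43).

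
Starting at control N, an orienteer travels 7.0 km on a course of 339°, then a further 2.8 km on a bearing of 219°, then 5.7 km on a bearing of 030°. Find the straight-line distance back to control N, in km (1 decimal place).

9.4 km

Leg 1 (339°, 7.0 km): east 7.0 sin 339° = -2.51, north 7.0 cos 339° = 6.54
Leg 2 (219°, 2.8 km): east 2.8 sin 219° = -1.76, north 2.8 cos 219° = -2.18
Leg 3 (030°, 5.7 km): east 5.7 sin 30° = 2.85, north 5.7 cos 30° = 4.94
Net: -1.42 east, 9.30 north. Distance = √((-1.42)² + (9.30)²) = 9.403 km.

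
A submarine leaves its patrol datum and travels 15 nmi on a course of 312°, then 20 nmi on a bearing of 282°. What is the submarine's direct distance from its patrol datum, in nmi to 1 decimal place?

Leg 1 (312°, 15 nmi): east 15 sin 312° = -11.15, north 15 cos 312° = 10.04
Leg 2 (282°, 20 nmi): east 20 sin 282° = -19.56, north 20 cos 282° = 4.16
Net: -30.71 east, 14.20 north. Distance = √((-30.71)² + (14.20)²) = 33.832 nmi.

33.8 nmi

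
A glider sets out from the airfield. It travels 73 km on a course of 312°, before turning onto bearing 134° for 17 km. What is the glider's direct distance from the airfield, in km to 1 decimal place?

Leg 1 (312°, 73 km): east 73 sin 312° = -54.25, north 73 cos 312° = 48.85
Leg 2 (134°, 17 km): east 17 sin 134° = 12.23, north 17 cos 134° = -11.81
Net: -42.02 east, 37.04 north. Distance = √((-42.02)² + (37.04)²) = 56.013 km.

56.0 km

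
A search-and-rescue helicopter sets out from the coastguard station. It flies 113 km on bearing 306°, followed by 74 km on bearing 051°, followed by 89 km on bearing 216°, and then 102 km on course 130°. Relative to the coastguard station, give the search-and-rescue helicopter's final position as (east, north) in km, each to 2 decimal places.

(-8.09, -24.58)

Leg 1 (306°, 113 km): east 113 sin 306° = -91.42, north 113 cos 306° = 66.42
Leg 2 (051°, 74 km): east 74 sin 51° = 57.51, north 74 cos 51° = 46.57
Leg 3 (216°, 89 km): east 89 sin 216° = -52.31, north 89 cos 216° = -72.00
Leg 4 (130°, 102 km): east 102 sin 130° = 78.14, north 102 cos 130° = -65.56
Summing: -8.09 km east, -24.58 km north → (-8.09, -24.58).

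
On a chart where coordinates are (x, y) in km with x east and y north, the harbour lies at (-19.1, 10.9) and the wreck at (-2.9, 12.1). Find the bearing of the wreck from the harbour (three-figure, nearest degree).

Δeast = -2.9 − -19.1 = 16.20; Δnorth = 12.1 − 10.9 = 1.20.
Bearing = atan2(Δeast, Δnorth) mod 360° = 85.76° ≈ 086°.

086°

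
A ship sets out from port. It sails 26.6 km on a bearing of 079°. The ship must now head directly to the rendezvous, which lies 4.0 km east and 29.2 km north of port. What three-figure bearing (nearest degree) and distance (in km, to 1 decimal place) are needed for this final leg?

317°, 32.7 km

Leg 1 (079°, 26.6 km): east 26.6 sin 79° = 26.11, north 26.6 cos 79° = 5.08
Current position: (26.11, 5.08). Target: (4.0, 29.2). Remaining: Δeast = -22.11, Δnorth = 24.12.
Bearing = atan2(-22.11, 24.12) mod 360° = 317.49°; distance = √((-22.11)² + (24.12)²) = 32.725 km.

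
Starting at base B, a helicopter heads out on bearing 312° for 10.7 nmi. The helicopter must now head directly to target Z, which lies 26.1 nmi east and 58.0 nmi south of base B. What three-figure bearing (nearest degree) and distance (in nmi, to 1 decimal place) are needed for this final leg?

152°, 73.5 nmi

Leg 1 (312°, 10.7 nmi): east 10.7 sin 312° = -7.95, north 10.7 cos 312° = 7.16
Current position: (-7.95, 7.16). Target: (26.1, -58.0). Remaining: Δeast = 34.05, Δnorth = -65.16.
Bearing = atan2(34.05, -65.16) mod 360° = 152.41°; distance = √((34.05)² + (-65.16)²) = 73.521 nmi.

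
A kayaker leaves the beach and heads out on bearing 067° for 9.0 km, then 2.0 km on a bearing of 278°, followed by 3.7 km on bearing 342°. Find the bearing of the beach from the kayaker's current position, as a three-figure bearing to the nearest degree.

Leg 1 (067°, 9.0 km): east 9.0 sin 67° = 8.28, north 9.0 cos 67° = 3.52
Leg 2 (278°, 2.0 km): east 2.0 sin 278° = -1.98, north 2.0 cos 278° = 0.28
Leg 3 (342°, 3.7 km): east 3.7 sin 342° = -1.14, north 3.7 cos 342° = 3.52
Net displacement: 5.16 east, 7.31 north. Direction back to start is (-5.16, -7.31): bearing = atan2(-5.16, -7.31) mod 360° = 215.21° ≈ 215°.

215°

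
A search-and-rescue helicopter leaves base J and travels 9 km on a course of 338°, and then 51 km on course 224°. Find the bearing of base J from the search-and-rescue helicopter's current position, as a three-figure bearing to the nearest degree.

054°

Leg 1 (338°, 9 km): east 9 sin 338° = -3.37, north 9 cos 338° = 8.34
Leg 2 (224°, 51 km): east 51 sin 224° = -35.43, north 51 cos 224° = -36.69
Net displacement: -38.80 east, -28.34 north. Direction back to start is (38.80, 28.34): bearing = atan2(38.80, 28.34) mod 360° = 53.85° ≈ 054°.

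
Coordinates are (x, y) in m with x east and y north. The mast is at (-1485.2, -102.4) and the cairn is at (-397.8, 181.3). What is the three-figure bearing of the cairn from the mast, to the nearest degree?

Δeast = -397.8 − -1485.2 = 1087.40; Δnorth = 181.3 − -102.4 = 283.70.
Bearing = atan2(Δeast, Δnorth) mod 360° = 75.38° ≈ 075°.

075°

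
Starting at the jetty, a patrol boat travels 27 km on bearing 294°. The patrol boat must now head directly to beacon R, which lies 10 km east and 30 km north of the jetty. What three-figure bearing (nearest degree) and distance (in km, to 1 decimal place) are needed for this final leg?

061°, 39.5 km

Leg 1 (294°, 27 km): east 27 sin 294° = -24.67, north 27 cos 294° = 10.98
Current position: (-24.67, 10.98). Target: (10, 30). Remaining: Δeast = 34.67, Δnorth = 19.02.
Bearing = atan2(34.67, 19.02) mod 360° = 61.25°; distance = √((34.67)² + (19.02)²) = 39.540 km.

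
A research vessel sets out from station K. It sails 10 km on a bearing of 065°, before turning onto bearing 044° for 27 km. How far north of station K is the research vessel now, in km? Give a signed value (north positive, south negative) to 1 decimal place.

23.6 km

Leg 1 (065°, 10 km): east 10 sin 65° = 9.06, north 10 cos 65° = 4.23
Leg 2 (044°, 27 km): east 27 sin 44° = 18.76, north 27 cos 44° = 19.42
Net north component: 23.65 km.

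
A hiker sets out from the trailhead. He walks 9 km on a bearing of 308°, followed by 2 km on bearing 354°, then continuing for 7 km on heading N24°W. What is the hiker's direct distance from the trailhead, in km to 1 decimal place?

Leg 1 (308°, 9 km): east 9 sin 308° = -7.09, north 9 cos 308° = 5.54
Leg 2 (354°, 2 km): east 2 sin 354° = -0.21, north 2 cos 354° = 1.99
Leg 3 (N24°W, 7 km): east 7 sin 336° = -2.85, north 7 cos 336° = 6.39
Net: -10.15 east, 13.92 north. Distance = √((-10.15)² + (13.92)²) = 17.230 km.

17.2 km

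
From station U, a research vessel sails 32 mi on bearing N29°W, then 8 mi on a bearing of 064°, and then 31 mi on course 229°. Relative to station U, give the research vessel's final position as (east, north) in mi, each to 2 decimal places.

Leg 1 (N29°W, 32 mi): east 32 sin 331° = -15.51, north 32 cos 331° = 27.99
Leg 2 (064°, 8 mi): east 8 sin 64° = 7.19, north 8 cos 64° = 3.51
Leg 3 (229°, 31 mi): east 31 sin 229° = -23.40, north 31 cos 229° = -20.34
Summing: -31.72 mi east, 11.16 mi north → (-31.72, 11.16).

(-31.72, 11.16)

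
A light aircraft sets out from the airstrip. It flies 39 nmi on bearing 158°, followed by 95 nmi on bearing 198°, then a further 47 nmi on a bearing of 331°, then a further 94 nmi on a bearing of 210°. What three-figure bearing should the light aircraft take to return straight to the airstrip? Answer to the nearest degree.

Leg 1 (158°, 39 nmi): east 39 sin 158° = 14.61, north 39 cos 158° = -36.16
Leg 2 (198°, 95 nmi): east 95 sin 198° = -29.36, north 95 cos 198° = -90.35
Leg 3 (331°, 47 nmi): east 47 sin 331° = -22.79, north 47 cos 331° = 41.11
Leg 4 (210°, 94 nmi): east 94 sin 210° = -47.00, north 94 cos 210° = -81.41
Net displacement: -84.53 east, -166.81 north. Direction back to start is (84.53, 166.81): bearing = atan2(84.53, 166.81) mod 360° = 26.87° ≈ 027°.

027°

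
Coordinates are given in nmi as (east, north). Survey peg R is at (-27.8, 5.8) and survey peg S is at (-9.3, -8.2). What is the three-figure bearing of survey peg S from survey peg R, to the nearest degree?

127°

Δeast = -9.3 − -27.8 = 18.50; Δnorth = -8.2 − 5.8 = -14.00.
Bearing = atan2(Δeast, Δnorth) mod 360° = 127.12° ≈ 127°.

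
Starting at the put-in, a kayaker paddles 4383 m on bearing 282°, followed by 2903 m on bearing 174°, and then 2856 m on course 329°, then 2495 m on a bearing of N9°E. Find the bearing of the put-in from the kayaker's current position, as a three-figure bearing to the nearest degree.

Leg 1 (282°, 4383 m): east 4383 sin 282° = -4287.22, north 4383 cos 282° = 911.28
Leg 2 (174°, 2903 m): east 2903 sin 174° = 303.45, north 2903 cos 174° = -2887.10
Leg 3 (329°, 2856 m): east 2856 sin 329° = -1470.95, north 2856 cos 329° = 2448.07
Leg 4 (N9°E, 2495 m): east 2495 sin 9° = 390.30, north 2495 cos 9° = 2464.28
Net displacement: -5064.42 east, 2936.53 north. Direction back to start is (5064.42, -2936.53): bearing = atan2(5064.42, -2936.53) mod 360° = 120.11° ≈ 120°.

120°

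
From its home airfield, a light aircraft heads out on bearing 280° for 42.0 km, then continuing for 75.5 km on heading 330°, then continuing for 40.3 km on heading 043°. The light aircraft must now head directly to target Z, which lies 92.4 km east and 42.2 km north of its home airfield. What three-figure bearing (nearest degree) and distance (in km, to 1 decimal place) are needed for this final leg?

113°, 156.0 km

Leg 1 (280°, 42.0 km): east 42.0 sin 280° = -41.36, north 42.0 cos 280° = 7.29
Leg 2 (330°, 75.5 km): east 75.5 sin 330° = -37.75, north 75.5 cos 330° = 65.38
Leg 3 (043°, 40.3 km): east 40.3 sin 43° = 27.48, north 40.3 cos 43° = 29.47
Current position: (-51.63, 102.15). Target: (92.4, 42.2). Remaining: Δeast = 144.03, Δnorth = -59.95.
Bearing = atan2(144.03, -59.95) mod 360° = 112.60°; distance = √((144.03)² + (-59.95)²) = 156.007 km.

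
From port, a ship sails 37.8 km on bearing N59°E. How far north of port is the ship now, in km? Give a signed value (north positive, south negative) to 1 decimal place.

Leg 1 (N59°E, 37.8 km): east 37.8 sin 59° = 32.40, north 37.8 cos 59° = 19.47
Net north component: 19.47 km.

19.5 km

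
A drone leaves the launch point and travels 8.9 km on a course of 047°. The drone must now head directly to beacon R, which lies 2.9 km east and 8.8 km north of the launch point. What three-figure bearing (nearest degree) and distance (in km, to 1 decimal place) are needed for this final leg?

Leg 1 (047°, 8.9 km): east 8.9 sin 47° = 6.51, north 8.9 cos 47° = 6.07
Current position: (6.51, 6.07). Target: (2.9, 8.8). Remaining: Δeast = -3.61, Δnorth = 2.73.
Bearing = atan2(-3.61, 2.73) mod 360° = 307.11°; distance = √((-3.61)² + (2.73)²) = 4.525 km.

307°, 4.5 km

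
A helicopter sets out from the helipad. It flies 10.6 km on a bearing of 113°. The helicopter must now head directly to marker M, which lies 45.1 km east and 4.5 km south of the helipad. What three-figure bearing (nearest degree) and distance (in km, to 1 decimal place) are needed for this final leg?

Leg 1 (113°, 10.6 km): east 10.6 sin 113° = 9.76, north 10.6 cos 113° = -4.14
Current position: (9.76, -4.14). Target: (45.1, -4.5). Remaining: Δeast = 35.34, Δnorth = -0.36.
Bearing = atan2(35.34, -0.36) mod 360° = 90.58°; distance = √((35.34)² + (-0.36)²) = 35.344 km.

091°, 35.3 km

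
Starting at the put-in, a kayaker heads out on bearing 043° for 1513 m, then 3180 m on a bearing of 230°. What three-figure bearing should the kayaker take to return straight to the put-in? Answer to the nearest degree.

Leg 1 (043°, 1513 m): east 1513 sin 43° = 1031.86, north 1513 cos 43° = 1106.54
Leg 2 (230°, 3180 m): east 3180 sin 230° = -2436.02, north 3180 cos 230° = -2044.06
Net displacement: -1404.16 east, -937.53 north. Direction back to start is (1404.16, 937.53): bearing = atan2(1404.16, 937.53) mod 360° = 56.27° ≈ 056°.

056°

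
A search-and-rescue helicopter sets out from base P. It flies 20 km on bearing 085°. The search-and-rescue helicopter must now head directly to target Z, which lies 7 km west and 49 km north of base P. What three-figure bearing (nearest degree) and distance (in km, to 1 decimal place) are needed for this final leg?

Leg 1 (085°, 20 km): east 20 sin 85° = 19.92, north 20 cos 85° = 1.74
Current position: (19.92, 1.74). Target: (-7, 49). Remaining: Δeast = -26.92, Δnorth = 47.26.
Bearing = atan2(-26.92, 47.26) mod 360° = 330.33°; distance = √((-26.92)² + (47.26)²) = 54.389 km.

330°, 54.4 km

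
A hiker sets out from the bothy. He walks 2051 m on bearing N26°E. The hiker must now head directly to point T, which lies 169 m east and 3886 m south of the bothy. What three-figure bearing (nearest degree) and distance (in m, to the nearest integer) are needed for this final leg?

187°, 5776 m

Leg 1 (N26°E, 2051 m): east 2051 sin 26° = 899.10, north 2051 cos 26° = 1843.43
Current position: (899.10, 1843.43). Target: (169, -3886). Remaining: Δeast = -730.10, Δnorth = -5729.43.
Bearing = atan2(-730.10, -5729.43) mod 360° = 187.26°; distance = √((-730.10)² + (-5729.43)²) = 5775.757 m.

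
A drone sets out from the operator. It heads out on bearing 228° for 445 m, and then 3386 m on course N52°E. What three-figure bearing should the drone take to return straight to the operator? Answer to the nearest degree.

233°

Leg 1 (228°, 445 m): east 445 sin 228° = -330.70, north 445 cos 228° = -297.76
Leg 2 (N52°E, 3386 m): east 3386 sin 52° = 2668.20, north 3386 cos 52° = 2084.63
Net displacement: 2337.50 east, 1786.87 north. Direction back to start is (-2337.50, -1786.87): bearing = atan2(-2337.50, -1786.87) mod 360° = 232.60° ≈ 233°.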